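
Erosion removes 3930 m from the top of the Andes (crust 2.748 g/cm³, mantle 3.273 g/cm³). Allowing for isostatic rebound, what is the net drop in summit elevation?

Rebound u = e ρ_c/ρ_m = 3930 m × 2.748/3.273 = 3300 m.
Net surface drop = e − u = 3930 m − 3300 m = e (ρ_m − ρ_c)/ρ_m = 630 m.

630 m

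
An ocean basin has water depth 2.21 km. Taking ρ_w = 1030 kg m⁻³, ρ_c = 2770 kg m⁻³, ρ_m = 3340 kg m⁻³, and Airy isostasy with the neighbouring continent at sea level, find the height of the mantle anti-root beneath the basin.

In Airy isostatic equilibrium: replacing crust with seawater at the top is compensated by replacing crust with mantle at the base: d (ρ_c − ρ_w) = a (ρ_m − ρ_c).
a = d (ρ_c − ρ_w)/(ρ_m − ρ_c) = 2.21 km × 1740/570 = 6.75 km.

6.75 km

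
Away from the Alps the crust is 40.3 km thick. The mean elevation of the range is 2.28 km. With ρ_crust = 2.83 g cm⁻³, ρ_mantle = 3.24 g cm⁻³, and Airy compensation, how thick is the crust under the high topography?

Root depth r = h ρ_c / (ρ_m − ρ_c) = 2.28 km × 2.83 / 0.41 = 15.74 km.
Total thickness = T + h + r = 40.3 km + 2.28 km + 15.74 km = 58.3 km.

58.3 km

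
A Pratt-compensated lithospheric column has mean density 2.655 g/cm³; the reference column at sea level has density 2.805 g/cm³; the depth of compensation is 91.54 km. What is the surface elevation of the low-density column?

5.17 km

ρ_ref D = ρ (D + h) → h = D (ρ_ref − ρ)/ρ.
h = 91.54 km × (2.805 − 2.655)/2.655 = 5.17 km.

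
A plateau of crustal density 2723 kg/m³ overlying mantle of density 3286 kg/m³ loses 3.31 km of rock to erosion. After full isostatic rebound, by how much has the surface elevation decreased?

Rebound u = e ρ_c/ρ_m = 3.31 km × 2723/3286 = 2.743 km.
Net surface drop = e − u = 3.31 km − 2.743 km = e (ρ_m − ρ_c)/ρ_m = 0.567 km.

0.567 km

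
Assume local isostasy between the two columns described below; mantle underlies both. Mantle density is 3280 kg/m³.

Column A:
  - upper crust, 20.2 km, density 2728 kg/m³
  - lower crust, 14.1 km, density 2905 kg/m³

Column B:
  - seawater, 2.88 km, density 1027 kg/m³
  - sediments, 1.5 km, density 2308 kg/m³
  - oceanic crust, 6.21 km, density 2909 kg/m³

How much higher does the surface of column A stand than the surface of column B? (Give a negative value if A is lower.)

1.89 km

For any compensation level in the mantle, the mantle terms cancel and isostasy reduces to e = (Σt_A − Σt_B) − (Σ(ρt)_A − Σ(ρt)_B) / ρ_m.
Σt_A = 34.3 km; Σt_B = 10.59 km; Σ(ρt)_A = 96066.1; Σ(ρt)_B = 24484.65 (in km·kg/m³).
e = (34.3 − 10.59) − (96066.1 − 24484.65) / 3280 = 1.89 km.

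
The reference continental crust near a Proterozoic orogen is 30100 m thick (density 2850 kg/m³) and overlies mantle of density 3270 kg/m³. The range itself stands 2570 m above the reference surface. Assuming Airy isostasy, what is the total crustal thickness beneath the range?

Root depth r = h ρ_c / (ρ_m − ρ_c) = 2570 m × 2850 / 420 = 17440 m.
Total thickness = T + h + r = 30100 m + 2570 m + 17440 m = 50100 m.

50100 m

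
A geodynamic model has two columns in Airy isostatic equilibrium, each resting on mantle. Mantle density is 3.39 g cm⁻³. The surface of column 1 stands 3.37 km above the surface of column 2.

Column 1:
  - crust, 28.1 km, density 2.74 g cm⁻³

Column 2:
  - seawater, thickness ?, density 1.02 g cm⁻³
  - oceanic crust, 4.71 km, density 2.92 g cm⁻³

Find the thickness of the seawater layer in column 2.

Take the compensation level at the base of the deeper column (depth z_c below the surface of column 1) and equate Σ ρ_i t_i down to z_c; mantle fills any gap and the z_c terms cancel.
Column 1: 28.1×2.74 + (z_c − 28.1)×3.39
Column 2: 3.37×0 + x×1.02 + 4.71×2.92 + (z_c − 3.37 − 4.71 − x)×3.39
The z_c×3.39 term appears on both sides and cancels. Collect the known terms of each column as K = Σ(ρt)_known − 3.39 × (depth of known layers): K_1 = 76.994 − 3.39×28.1 = −18.265; K_2 = 13.7532 − 3.39×(3.37 + 4.71) = −13.638.
Balance: K_1 = K_2 − x×(3.39 − 1.02), so x = (K_2 − K_1)/(3.39 − 1.02) = 4.627/2.37 = 1.95 km.

1.95 km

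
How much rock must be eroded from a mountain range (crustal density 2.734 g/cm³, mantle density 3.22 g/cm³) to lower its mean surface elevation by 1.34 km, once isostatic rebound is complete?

Net drop Δ = e − u = e − e ρ_c/ρ_m = e (ρ_m − ρ_c)/ρ_m.
e = Δ ρ_m/(ρ_m − ρ_c) = 1.34 km × 3.22/0.486 = 8.88 km.

8.88 km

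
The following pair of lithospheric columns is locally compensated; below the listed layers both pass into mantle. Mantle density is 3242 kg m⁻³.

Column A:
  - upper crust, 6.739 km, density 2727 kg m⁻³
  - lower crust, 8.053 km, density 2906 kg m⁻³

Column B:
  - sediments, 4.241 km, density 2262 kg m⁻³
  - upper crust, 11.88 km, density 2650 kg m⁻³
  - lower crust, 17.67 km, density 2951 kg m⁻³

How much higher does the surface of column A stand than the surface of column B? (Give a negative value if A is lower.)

For any compensation level in the mantle, the mantle terms cancel and isostasy reduces to e = (Σt_A − Σt_B) − (Σ(ρt)_A − Σ(ρt)_B) / ρ_m.
Σt_A = 14.792 km; Σt_B = 33.791 km; Σ(ρt)_A = 41779.271; Σ(ρt)_B = 93219.312 (in km·kg m⁻³).
e = (14.792 − 33.791) − (41779.271 − 93219.312) / 3242 = −3.13 km.

−3.13 km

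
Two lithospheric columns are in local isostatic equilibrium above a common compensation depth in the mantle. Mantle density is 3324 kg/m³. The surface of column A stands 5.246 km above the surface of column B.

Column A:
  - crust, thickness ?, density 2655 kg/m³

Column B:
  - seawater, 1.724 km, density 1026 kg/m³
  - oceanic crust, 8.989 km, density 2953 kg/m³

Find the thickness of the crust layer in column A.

Take the compensation level at the base of the deeper column (depth z_c below the surface of column A) and equate Σ ρ_i t_i down to z_c; mantle fills any gap and the z_c terms cancel.
Column A: x×2655 + (z_c − 0 − x)×3324
Column B: 5.246×0 + 1.724×1026 + 8.989×2953 + (z_c − 5.246 − 10.713)×3324
The z_c×3324 term appears on both sides and cancels. Collect the known terms of each column as K = Σ(ρt)_known − 3324 × (depth of known layers): K_A = 0 − 3324×0 = 0; K_B = 28313.341 − 3324×(5.246 + 10.713) = −24734.375.
Balance: K_A − x×(3324 − 2655) = K_B, so x = (K_A − K_B)/(3324 − 2655) = 24734.4/669 = 37 km.

37 km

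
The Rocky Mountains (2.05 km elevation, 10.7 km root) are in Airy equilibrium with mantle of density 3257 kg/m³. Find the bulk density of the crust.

ρ_c h = (ρ_m − ρ_c) r → ρ_c (h + r) = ρ_m r → ρ_c = ρ_m r / (h + r).
ρ_c = 3257 × 10.7 km / (2.05 km + 10.7 km) = 2730 kg/m³.

2730 kg/m³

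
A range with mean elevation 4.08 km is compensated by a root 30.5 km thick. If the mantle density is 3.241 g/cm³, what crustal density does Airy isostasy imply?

2.86 g/cm³

ρ_c h = (ρ_m − ρ_c) r → ρ_c (h + r) = ρ_m r → ρ_c = ρ_m r / (h + r).
ρ_c = 3.241 × 30.5 km / (4.08 km + 30.5 km) = 2.86 g/cm³.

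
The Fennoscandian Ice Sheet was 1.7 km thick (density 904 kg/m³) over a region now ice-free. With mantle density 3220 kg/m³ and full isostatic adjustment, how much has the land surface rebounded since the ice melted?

0.477 km

Removing the load lets mantle flow back in; uplift u satisfies ρ_ice t = ρ_m u.
u = t ρ_ice/ρ_m = 1.7 km × 904/3220 = 0.477 km.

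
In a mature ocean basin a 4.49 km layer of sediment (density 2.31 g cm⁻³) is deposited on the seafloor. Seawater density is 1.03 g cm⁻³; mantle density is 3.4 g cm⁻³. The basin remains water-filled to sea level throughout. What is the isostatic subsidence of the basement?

Submarine loading: the sediment displaces seawater, and the subsidence is in turn flooded, so s (ρ_m − ρ_w) = t (ρ_sed − ρ_w).
s = 4.49 km × (2.31 − 1.03) / (3.4 − 1.03) = 2.42 km.

2.42 km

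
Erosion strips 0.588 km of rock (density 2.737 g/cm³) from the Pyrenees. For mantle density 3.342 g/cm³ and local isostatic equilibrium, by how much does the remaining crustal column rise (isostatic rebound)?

Unloading: uplift u = e ρ_c/ρ_m = 0.588 km × 2.737/3.342 = 0.482 km.

0.482 km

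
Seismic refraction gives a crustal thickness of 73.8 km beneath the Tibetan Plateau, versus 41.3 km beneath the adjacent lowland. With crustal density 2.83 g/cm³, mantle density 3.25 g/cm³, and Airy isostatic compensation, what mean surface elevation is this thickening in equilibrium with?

Excess crust Δ = 73.8 km − 41.3 km = 32.5 km, split between elevation h and root r with h + r = Δ.
Airy balance ρ_c h = (ρ_m − ρ_c) r gives r = h ρ_c/(ρ_m − ρ_c), so h (1 + ρ_c/(ρ_m − ρ_c)) = Δ, i.e. h = Δ (ρ_m − ρ_c)/ρ_m.
h = 32.5 km × 0.42/3.25 = 4.2 km.

4.2 km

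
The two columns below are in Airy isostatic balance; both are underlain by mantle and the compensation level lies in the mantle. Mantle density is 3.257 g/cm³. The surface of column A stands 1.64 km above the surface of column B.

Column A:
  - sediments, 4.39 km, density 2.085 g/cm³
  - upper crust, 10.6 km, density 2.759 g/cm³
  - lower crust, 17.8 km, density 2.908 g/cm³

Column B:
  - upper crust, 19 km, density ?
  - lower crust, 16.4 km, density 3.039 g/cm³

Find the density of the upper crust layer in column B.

Take the compensation level at the base of the deeper column (depth z_c below the surface of column A) and equate Σ ρ_i t_i down to z_c; mantle fills any gap and the z_c terms cancel.
Column A: 4.39×2.085 + 10.6×2.759 + 17.8×2.908 + (z_c − 32.79)×3.257
Column B: 1.64×0 + 19×ρ + 16.4×3.039 + (z_c − 1.64 − 35.4)×3.257
The z_c×3.257 term appears on both sides and cancels. Collect the known terms of each column as K = Σ(ρt)_known − 3.257 × (depth of known layers): K_A = 90.16095 − 3.257×32.79 = −16.63608; K_B = 49.8396 − 3.257×(1.64 + 35.4) = −70.79968.
Balance: K_A = K_B + 19×ρ, so ρ = (K_A − K_B)/19 = 54.1636/19 = 2.85 g/cm³.

2.85 g/cm³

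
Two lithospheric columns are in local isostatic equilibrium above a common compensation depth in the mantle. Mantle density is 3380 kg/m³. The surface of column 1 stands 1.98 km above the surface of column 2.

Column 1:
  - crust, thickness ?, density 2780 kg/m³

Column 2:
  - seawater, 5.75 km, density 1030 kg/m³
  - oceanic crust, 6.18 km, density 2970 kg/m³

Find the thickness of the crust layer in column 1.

Take the compensation level at the base of the deeper column (depth z_c below the surface of column 1) and equate Σ ρ_i t_i down to z_c; mantle fills any gap and the z_c terms cancel.
Column 1: x×2780 + (z_c − 0 − x)×3380
Column 2: 1.98×0 + 5.75×1030 + 6.18×2970 + (z_c − 1.98 − 11.93)×3380
The z_c×3380 term appears on both sides and cancels. Collect the known terms of each column as K = Σ(ρt)_known − 3380 × (depth of known layers): K_1 = 0 − 3380×0 = 0; K_2 = 24277.1 − 3380×(1.98 + 11.93) = −22738.7.
Balance: K_1 − x×(3380 − 2780) = K_2, so x = (K_1 − K_2)/(3380 − 2780) = 22738.7/600 = 37.9 km.

37.9 km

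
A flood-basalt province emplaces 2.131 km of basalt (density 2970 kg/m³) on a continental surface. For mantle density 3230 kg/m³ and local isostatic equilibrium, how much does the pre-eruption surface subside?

Subaerial loading: s = t ρ_load / ρ_m.
s = 2.131 km × 2970/3230 = 1.96 km.

1.96 km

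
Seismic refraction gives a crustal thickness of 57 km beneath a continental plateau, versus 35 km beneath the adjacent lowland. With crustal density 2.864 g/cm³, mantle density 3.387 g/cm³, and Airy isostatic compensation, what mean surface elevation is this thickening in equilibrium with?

Excess crust Δ = 57 km − 35 km = 22 km, split between elevation h and root r with h + r = Δ.
Airy balance ρ_c h = (ρ_m − ρ_c) r gives r = h ρ_c/(ρ_m − ρ_c), so h (1 + ρ_c/(ρ_m − ρ_c)) = Δ, i.e. h = Δ (ρ_m − ρ_c)/ρ_m.
h = 22 km × 0.523/3.387 = 3.4 km.

3.4 km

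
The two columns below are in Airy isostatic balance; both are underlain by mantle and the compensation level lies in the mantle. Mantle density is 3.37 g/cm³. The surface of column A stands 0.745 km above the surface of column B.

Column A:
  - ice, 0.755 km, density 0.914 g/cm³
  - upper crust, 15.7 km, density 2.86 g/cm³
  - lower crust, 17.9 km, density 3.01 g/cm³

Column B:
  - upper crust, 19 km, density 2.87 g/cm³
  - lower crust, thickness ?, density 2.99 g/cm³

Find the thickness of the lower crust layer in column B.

11.3 km

Take the compensation level at the base of the deeper column (depth z_c below the surface of column A) and equate Σ ρ_i t_i down to z_c; mantle fills any gap and the z_c terms cancel.
Column A: 0.755×0.914 + 15.7×2.86 + 17.9×3.01 + (z_c − 34.355)×3.37
Column B: 0.745×0 + 19×2.87 + x×2.99 + (z_c − 0.745 − 19 − x)×3.37
The z_c×3.37 term appears on both sides and cancels. Collect the known terms of each column as K = Σ(ρt)_known − 3.37 × (depth of known layers): K_A = 99.47107 − 3.37×34.355 = −16.30528; K_B = 54.53 − 3.37×(0.745 + 19) = −12.01065.
Balance: K_A = K_B − x×(3.37 − 2.99), so x = (K_B − K_A)/(3.37 − 2.99) = 4.29463/0.38 = 11.3 km.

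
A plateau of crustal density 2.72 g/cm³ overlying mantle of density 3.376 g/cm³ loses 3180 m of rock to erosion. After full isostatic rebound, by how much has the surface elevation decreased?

Rebound u = e ρ_c/ρ_m = 3180 m × 2.72/3.376 = 2562 m.
Net surface drop = e − u = 3180 m − 2562 m = e (ρ_m − ρ_c)/ρ_m = 618 m.

618 m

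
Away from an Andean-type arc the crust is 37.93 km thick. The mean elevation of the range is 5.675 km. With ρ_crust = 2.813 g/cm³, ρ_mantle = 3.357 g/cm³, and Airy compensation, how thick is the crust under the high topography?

Root depth r = h ρ_c / (ρ_m − ρ_c) = 5.675 km × 2.813 / 0.544 = 29.35 km.
Total thickness = T + h + r = 37.93 km + 5.675 km + 29.35 km = 73 km.

73 km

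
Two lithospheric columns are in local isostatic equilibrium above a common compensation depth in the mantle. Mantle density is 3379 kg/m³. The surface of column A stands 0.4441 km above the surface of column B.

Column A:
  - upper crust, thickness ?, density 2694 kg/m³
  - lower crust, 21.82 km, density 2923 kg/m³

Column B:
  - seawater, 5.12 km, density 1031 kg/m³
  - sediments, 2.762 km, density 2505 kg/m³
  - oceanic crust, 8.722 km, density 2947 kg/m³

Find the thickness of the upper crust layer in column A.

14.2 km

Take the compensation level at the base of the deeper column (depth z_c below the surface of column A) and equate Σ ρ_i t_i down to z_c; mantle fills any gap and the z_c terms cancel.
Column A: x×2694 + 21.82×2923 + (z_c − 21.82 − x)×3379
Column B: 0.4441×0 + 5.12×1031 + 2.762×2505 + 8.722×2947 + (z_c − 0.4441 − 16.604)×3379
The z_c×3379 term appears on both sides and cancels. Collect the known terms of each column as K = Σ(ρt)_known − 3379 × (depth of known layers): K_A = 63779.86 − 3379×21.82 = −9949.92; K_B = 37901.264 − 3379×(0.4441 + 16.604) = −19704.2659.
Balance: K_A − x×(3379 − 2694) = K_B, so x = (K_A − K_B)/(3379 − 2694) = 9754.35/685 = 14.2 km.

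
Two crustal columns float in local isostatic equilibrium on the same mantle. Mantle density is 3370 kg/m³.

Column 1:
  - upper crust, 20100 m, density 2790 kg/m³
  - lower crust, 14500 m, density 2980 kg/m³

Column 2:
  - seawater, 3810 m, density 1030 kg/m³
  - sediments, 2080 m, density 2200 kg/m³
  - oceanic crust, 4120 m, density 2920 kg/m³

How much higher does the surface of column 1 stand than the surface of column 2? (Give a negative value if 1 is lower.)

1220 m

For any compensation level in the mantle, the mantle terms cancel and isostasy reduces to e = (Σt_1 − Σt_2) − (Σ(ρt)_1 − Σ(ρt)_2) / ρ_m.
Σt_1 = 34600 m; Σt_2 = 10010 m; Σ(ρt)_1 = 99289000; Σ(ρt)_2 = 20530700 (in m·kg/m³).
e = (34600 − 10010) − (99289000 − 20530700) / 3370 = 1220 m.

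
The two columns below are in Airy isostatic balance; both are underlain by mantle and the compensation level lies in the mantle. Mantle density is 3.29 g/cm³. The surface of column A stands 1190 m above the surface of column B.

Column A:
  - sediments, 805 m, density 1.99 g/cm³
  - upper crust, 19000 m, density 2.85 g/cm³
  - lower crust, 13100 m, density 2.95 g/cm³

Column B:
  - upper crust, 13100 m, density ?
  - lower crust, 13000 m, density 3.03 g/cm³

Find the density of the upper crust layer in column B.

Take the compensation level at the base of the deeper column (depth z_c below the surface of column A) and equate Σ ρ_i t_i down to z_c; mantle fills any gap and the z_c terms cancel.
Column A: 805×1.99 + 19000×2.85 + 13100×2.95 + (z_c − 32905)×3.29
Column B: 1190×0 + 13100×ρ + 13000×3.03 + (z_c − 1190 − 26100)×3.29
The z_c×3.29 term appears on both sides and cancels. Collect the known terms of each column as K = Σ(ρt)_known − 3.29 × (depth of known layers): K_A = 94396.95 − 3.29×32905 = −13860.5; K_B = 39390 − 3.29×(1190 + 26100) = −50394.1.
Balance: K_A = K_B + 13100×ρ, so ρ = (K_A − K_B)/13100 = 36533.6/13100 = 2.79 g/cm³.

2.79 g/cm³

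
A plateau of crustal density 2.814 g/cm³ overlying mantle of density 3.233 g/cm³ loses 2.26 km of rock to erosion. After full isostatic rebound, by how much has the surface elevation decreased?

Rebound u = e ρ_c/ρ_m = 2.26 km × 2.814/3.233 = 1.967 km.
Net surface drop = e − u = 2.26 km − 1.967 km = e (ρ_m − ρ_c)/ρ_m = 0.293 km.

0.293 km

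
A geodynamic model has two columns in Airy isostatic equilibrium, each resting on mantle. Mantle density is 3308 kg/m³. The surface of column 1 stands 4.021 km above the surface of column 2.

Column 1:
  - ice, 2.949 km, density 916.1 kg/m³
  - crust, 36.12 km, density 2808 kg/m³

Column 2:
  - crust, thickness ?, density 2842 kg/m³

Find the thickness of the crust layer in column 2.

Take the compensation level at the base of the deeper column (depth z_c below the surface of column 1) and equate Σ ρ_i t_i down to z_c; mantle fills any gap and the z_c terms cancel.
Column 1: 2.949×916.1 + 36.12×2808 + (z_c − 39.069)×3308
Column 2: 4.021×0 + x×2842 + (z_c − 4.021 − 0 − x)×3308
The z_c×3308 term appears on both sides and cancels. Collect the known terms of each column as K = Σ(ρt)_known − 3308 × (depth of known layers): K_1 = 104126.539 − 3308×39.069 = −25113.7131; K_2 = 0 − 3308×(4.021 + 0) = −13301.468.
Balance: K_1 = K_2 − x×(3308 − 2842), so x = (K_2 − K_1)/(3308 − 2842) = 11812.2/466 = 25.3 km.

25.3 km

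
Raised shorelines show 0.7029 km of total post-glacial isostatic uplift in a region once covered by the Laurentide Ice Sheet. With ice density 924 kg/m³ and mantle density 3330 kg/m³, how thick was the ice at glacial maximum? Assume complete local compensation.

u = t ρ_ice/ρ_m → t = u ρ_m/ρ_ice = 0.7029 km × 3330/924 = 2.53 km.

2.53 km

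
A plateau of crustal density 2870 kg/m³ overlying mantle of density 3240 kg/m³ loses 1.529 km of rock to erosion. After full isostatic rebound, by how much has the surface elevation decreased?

Rebound u = e ρ_c/ρ_m = 1.529 km × 2870/3240 = 1.354 km.
Net surface drop = e − u = 1.529 km − 1.354 km = e (ρ_m − ρ_c)/ρ_m = 0.175 km.

0.175 km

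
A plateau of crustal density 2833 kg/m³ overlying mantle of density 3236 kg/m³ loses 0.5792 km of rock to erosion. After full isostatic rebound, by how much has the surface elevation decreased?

Rebound u = e ρ_c/ρ_m = 0.5792 km × 2833/3236 = 0.5071 km.
Net surface drop = e − u = 0.5792 km − 0.5071 km = e (ρ_m − ρ_c)/ρ_m = 0.0721 km.

0.0721 km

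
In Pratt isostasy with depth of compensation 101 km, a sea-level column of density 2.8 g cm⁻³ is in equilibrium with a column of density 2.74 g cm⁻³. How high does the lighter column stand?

2.21 km

ρ_ref D = ρ (D + h) → h = D (ρ_ref − ρ)/ρ.
h = 101 km × (2.8 − 2.74)/2.74 = 2.21 km.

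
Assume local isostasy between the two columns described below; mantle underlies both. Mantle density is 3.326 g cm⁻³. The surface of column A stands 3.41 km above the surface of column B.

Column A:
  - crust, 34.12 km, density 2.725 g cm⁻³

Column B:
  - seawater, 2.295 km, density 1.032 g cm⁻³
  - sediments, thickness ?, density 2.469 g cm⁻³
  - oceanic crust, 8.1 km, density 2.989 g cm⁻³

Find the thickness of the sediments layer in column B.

Take the compensation level at the base of the deeper column (depth z_c below the surface of column A) and equate Σ ρ_i t_i down to z_c; mantle fills any gap and the z_c terms cancel.
Column A: 34.12×2.725 + (z_c − 34.12)×3.326
Column B: 3.41×0 + 2.295×1.032 + x×2.469 + 8.1×2.989 + (z_c − 3.41 − 10.395 − x)×3.326
The z_c×3.326 term appears on both sides and cancels. Collect the known terms of each column as K = Σ(ρt)_known − 3.326 × (depth of known layers): K_A = 92.977 − 3.326×34.12 = −20.50612; K_B = 26.57934 − 3.326×(3.41 + 10.395) = −19.33609.
Balance: K_A = K_B − x×(3.326 − 2.469), so x = (K_B − K_A)/(3.326 − 2.469) = 1.17003/0.857 = 1.37 km.

1.37 km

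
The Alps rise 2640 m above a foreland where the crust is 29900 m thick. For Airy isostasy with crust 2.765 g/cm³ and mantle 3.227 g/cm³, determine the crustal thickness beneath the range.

Root depth r = h ρ_c / (ρ_m − ρ_c) = 2640 m × 2.765 / 0.462 = 15800 m.
Total thickness = T + h + r = 29900 m + 2640 m + 15800 m = 48300 m.

48300 m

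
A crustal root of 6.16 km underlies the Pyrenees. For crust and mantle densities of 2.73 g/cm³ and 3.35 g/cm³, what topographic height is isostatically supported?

1.4 km

In Airy isostatic equilibrium: ρ_c h = (ρ_m − ρ_c) r.
h = r (ρ_m − ρ_c) / ρ_c = 6.16 km × (3.35 − 2.73) / 2.73 = 1.4 km.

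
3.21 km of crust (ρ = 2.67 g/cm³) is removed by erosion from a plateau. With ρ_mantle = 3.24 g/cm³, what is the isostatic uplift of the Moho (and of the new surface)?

2.65 km

Unloading: uplift u = e ρ_c/ρ_m = 3.21 km × 2.67/3.24 = 2.65 km.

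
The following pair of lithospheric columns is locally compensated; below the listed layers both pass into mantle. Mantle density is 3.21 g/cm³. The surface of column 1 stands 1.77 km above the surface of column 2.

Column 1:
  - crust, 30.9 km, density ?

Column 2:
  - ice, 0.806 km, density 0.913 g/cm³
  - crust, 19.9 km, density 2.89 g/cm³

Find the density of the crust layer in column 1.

Take the compensation level at the base of the deeper column (depth z_c below the surface of column 1) and equate Σ ρ_i t_i down to z_c; mantle fills any gap and the z_c terms cancel.
Column 1: 30.9×ρ + (z_c − 30.9)×3.21
Column 2: 1.77×0 + 0.806×0.913 + 19.9×2.89 + (z_c − 1.77 − 20.706)×3.21
The z_c×3.21 term appears on both sides and cancels. Collect the known terms of each column as K = Σ(ρt)_known − 3.21 × (depth of known layers): K_1 = 0 − 3.21×30.9 = −99.189; K_2 = 58.246878 − 3.21×(1.77 + 20.706) = −13.901082.
Balance: K_1 + 30.9×ρ = K_2, so ρ = (K_2 − K_1)/30.9 = 85.2879/30.9 = 2.76 g/cm³.

2.76 g/cm³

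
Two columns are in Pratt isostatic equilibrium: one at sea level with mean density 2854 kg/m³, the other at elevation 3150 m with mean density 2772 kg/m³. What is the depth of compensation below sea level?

ρ_ref D = ρ (D + h) → D (ρ_ref − ρ) = ρ h.
D = ρ h/(ρ_ref − ρ) = 2772 × 3150 m/(2854 − 2772) = 106000 m.

106000 m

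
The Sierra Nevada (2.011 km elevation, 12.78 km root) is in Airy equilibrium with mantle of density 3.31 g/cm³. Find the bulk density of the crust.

ρ_c h = (ρ_m − ρ_c) r → ρ_c (h + r) = ρ_m r → ρ_c = ρ_m r / (h + r).
ρ_c = 3.31 × 12.78 km / (2.011 km + 12.78 km) = 2.86 g/cm³.

2.86 g/cm³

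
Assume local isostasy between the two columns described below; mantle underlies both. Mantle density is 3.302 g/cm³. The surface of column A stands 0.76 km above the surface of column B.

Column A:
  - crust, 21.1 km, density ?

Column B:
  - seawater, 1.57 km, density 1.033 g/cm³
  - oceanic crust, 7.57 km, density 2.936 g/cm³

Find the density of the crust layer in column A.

2.88 g/cm³

Take the compensation level at the base of the deeper column (depth z_c below the surface of column A) and equate Σ ρ_i t_i down to z_c; mantle fills any gap and the z_c terms cancel.
Column A: 21.1×ρ + (z_c − 21.1)×3.302
Column B: 0.76×0 + 1.57×1.033 + 7.57×2.936 + (z_c − 0.76 − 9.14)×3.302
The z_c×3.302 term appears on both sides and cancels. Collect the known terms of each column as K = Σ(ρt)_known − 3.302 × (depth of known layers): K_A = 0 − 3.302×21.1 = −69.6722; K_B = 23.84733 − 3.302×(0.76 + 9.14) = −8.84247.
Balance: K_A + 21.1×ρ = K_B, so ρ = (K_B − K_A)/21.1 = 60.8297/21.1 = 2.88 g/cm³.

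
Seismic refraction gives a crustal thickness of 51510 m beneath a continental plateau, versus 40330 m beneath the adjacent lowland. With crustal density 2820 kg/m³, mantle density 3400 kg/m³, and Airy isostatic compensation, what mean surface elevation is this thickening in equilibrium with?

Excess crust Δ = 51510 m − 40330 m = 11180 m, split between elevation h and root r with h + r = Δ.
Airy balance ρ_c h = (ρ_m − ρ_c) r gives r = h ρ_c/(ρ_m − ρ_c), so h (1 + ρ_c/(ρ_m − ρ_c)) = Δ, i.e. h = Δ (ρ_m − ρ_c)/ρ_m.
h = 11180 m × 580/3400 = 1910 m.

1910 m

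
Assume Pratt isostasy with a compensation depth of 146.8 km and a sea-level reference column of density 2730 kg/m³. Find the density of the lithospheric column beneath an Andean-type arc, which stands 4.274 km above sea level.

Pratt balance: ρ_ref D = ρ (D + h).
ρ = ρ_ref D/(D + h) = 2730 × 146.8 km/(146.8 km + 4.274 km) = 2650 kg/m³.

2650 kg/m³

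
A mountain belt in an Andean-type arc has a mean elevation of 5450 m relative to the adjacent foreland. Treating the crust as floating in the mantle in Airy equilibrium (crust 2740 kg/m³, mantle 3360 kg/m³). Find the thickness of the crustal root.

24100 m

Equating mass per unit area of the two columns: the weight of the topography is balanced by the buoyancy of the root, ρ_c h = (ρ_m − ρ_c) r.
r = h · ρ_c / (ρ_m − ρ_c) = 5450 m × 2740 / (3360 − 2740) = 24100 m.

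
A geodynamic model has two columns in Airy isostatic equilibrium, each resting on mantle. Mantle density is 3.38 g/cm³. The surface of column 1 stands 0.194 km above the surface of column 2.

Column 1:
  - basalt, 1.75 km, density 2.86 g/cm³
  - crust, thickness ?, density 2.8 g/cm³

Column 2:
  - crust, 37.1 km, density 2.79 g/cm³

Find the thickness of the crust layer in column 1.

Take the compensation level at the base of the deeper column (depth z_c below the surface of column 1) and equate Σ ρ_i t_i down to z_c; mantle fills any gap and the z_c terms cancel.
Column 1: 1.75×2.86 + x×2.8 + (z_c − 1.75 − x)×3.38
Column 2: 0.194×0 + 37.1×2.79 + (z_c − 0.194 − 37.1)×3.38
The z_c×3.38 term appears on both sides and cancels. Collect the known terms of each column as K = Σ(ρt)_known − 3.38 × (depth of known layers): K_1 = 5.005 − 3.38×1.75 = −0.91; K_2 = 103.509 − 3.38×(0.194 + 37.1) = −22.54472.
Balance: K_1 − x×(3.38 − 2.8) = K_2, so x = (K_1 − K_2)/(3.38 − 2.8) = 21.6347/0.58 = 37.3 km.

37.3 km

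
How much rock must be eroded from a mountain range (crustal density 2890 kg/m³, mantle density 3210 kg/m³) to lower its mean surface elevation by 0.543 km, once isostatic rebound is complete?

Net drop Δ = e − u = e − e ρ_c/ρ_m = e (ρ_m − ρ_c)/ρ_m.
e = Δ ρ_m/(ρ_m − ρ_c) = 0.543 km × 3210/320 = 5.45 km.

5.45 km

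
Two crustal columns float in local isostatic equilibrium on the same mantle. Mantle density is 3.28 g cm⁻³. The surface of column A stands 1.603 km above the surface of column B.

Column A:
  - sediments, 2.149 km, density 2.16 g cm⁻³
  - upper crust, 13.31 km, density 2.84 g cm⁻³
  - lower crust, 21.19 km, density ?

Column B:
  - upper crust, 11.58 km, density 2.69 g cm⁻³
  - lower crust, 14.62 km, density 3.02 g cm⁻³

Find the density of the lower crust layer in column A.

Take the compensation level at the base of the deeper column (depth z_c below the surface of column A) and equate Σ ρ_i t_i down to z_c; mantle fills any gap and the z_c terms cancel.
Column A: 2.149×2.16 + 13.31×2.84 + 21.19×ρ + (z_c − 36.649)×3.28
Column B: 1.603×0 + 11.58×2.69 + 14.62×3.02 + (z_c − 1.603 − 26.2)×3.28
The z_c×3.28 term appears on both sides and cancels. Collect the known terms of each column as K = Σ(ρt)_known − 3.28 × (depth of known layers): K_A = 42.44224 − 3.28×36.649 = −77.76648; K_B = 75.3026 − 3.28×(1.603 + 26.2) = −15.89124.
Balance: K_A + 21.19×ρ = K_B, so ρ = (K_B − K_A)/21.19 = 61.8752/21.19 = 2.92 g cm⁻³.

2.92 g cm⁻³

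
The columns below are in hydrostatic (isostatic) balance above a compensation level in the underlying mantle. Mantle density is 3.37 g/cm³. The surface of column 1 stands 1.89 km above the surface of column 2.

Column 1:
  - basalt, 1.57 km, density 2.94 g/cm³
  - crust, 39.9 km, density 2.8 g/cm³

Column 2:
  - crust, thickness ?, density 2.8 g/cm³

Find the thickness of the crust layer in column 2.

29.9 km

Take the compensation level at the base of the deeper column (depth z_c below the surface of column 1) and equate Σ ρ_i t_i down to z_c; mantle fills any gap and the z_c terms cancel.
Column 1: 1.57×2.94 + 39.9×2.8 + (z_c − 41.47)×3.37
Column 2: 1.89×0 + x×2.8 + (z_c − 1.89 − 0 − x)×3.37
The z_c×3.37 term appears on both sides and cancels. Collect the known terms of each column as K = Σ(ρt)_known − 3.37 × (depth of known layers): K_1 = 116.3358 − 3.37×41.47 = −23.4181; K_2 = 0 − 3.37×(1.89 + 0) = −6.3693.
Balance: K_1 = K_2 − x×(3.37 − 2.8), so x = (K_2 − K_1)/(3.37 − 2.8) = 17.0488/0.57 = 29.9 km.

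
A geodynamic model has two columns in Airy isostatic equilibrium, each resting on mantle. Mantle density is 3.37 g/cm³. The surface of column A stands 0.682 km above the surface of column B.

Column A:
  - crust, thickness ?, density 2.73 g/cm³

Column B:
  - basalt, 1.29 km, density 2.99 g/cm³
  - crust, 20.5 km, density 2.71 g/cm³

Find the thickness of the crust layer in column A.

25.5 km

Take the compensation level at the base of the deeper column (depth z_c below the surface of column A) and equate Σ ρ_i t_i down to z_c; mantle fills any gap and the z_c terms cancel.
Column A: x×2.73 + (z_c − 0 − x)×3.37
Column B: 0.682×0 + 1.29×2.99 + 20.5×2.71 + (z_c − 0.682 − 21.79)×3.37
The z_c×3.37 term appears on both sides and cancels. Collect the known terms of each column as K = Σ(ρt)_known − 3.37 × (depth of known layers): K_A = 0 − 3.37×0 = 0; K_B = 59.4121 − 3.37×(0.682 + 21.79) = −16.31854.
Balance: K_A − x×(3.37 − 2.73) = K_B, so x = (K_A − K_B)/(3.37 − 2.73) = 16.3185/0.64 = 25.5 km.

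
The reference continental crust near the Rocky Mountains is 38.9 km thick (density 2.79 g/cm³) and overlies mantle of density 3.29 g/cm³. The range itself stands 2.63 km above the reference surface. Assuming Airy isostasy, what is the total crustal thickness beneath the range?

56.2 km

Root depth r = h ρ_c / (ρ_m − ρ_c) = 2.63 km × 2.79 / 0.5 = 14.68 km.
Total thickness = T + h + r = 38.9 km + 2.63 km + 14.68 km = 56.2 km.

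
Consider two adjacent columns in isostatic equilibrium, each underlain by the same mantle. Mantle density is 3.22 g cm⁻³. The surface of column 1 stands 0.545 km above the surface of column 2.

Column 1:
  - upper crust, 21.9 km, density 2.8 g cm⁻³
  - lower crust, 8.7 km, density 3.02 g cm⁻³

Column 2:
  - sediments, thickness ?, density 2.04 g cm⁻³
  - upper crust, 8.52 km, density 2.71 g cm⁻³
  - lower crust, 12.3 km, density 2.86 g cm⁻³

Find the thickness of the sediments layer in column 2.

0.347 km

Take the compensation level at the base of the deeper column (depth z_c below the surface of column 1) and equate Σ ρ_i t_i down to z_c; mantle fills any gap and the z_c terms cancel.
Column 1: 21.9×2.8 + 8.7×3.02 + (z_c − 30.6)×3.22
Column 2: 0.545×0 + x×2.04 + 8.52×2.71 + 12.3×2.86 + (z_c − 0.545 − 20.82 − x)×3.22
The z_c×3.22 term appears on both sides and cancels. Collect the known terms of each column as K = Σ(ρt)_known − 3.22 × (depth of known layers): K_1 = 87.594 − 3.22×30.6 = −10.938; K_2 = 58.2672 − 3.22×(0.545 + 20.82) = −10.5281.
Balance: K_1 = K_2 − x×(3.22 − 2.04), so x = (K_2 − K_1)/(3.22 − 2.04) = 0.4099/1.18 = 0.347 km.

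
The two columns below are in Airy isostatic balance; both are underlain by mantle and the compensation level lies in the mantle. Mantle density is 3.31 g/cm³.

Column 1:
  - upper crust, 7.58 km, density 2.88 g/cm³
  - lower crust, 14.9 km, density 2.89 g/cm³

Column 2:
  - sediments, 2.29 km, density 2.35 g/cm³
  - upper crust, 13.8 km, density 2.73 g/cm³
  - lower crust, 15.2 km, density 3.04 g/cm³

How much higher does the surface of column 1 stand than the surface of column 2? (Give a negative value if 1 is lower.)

For any compensation level in the mantle, the mantle terms cancel and isostasy reduces to e = (Σt_1 − Σt_2) − (Σ(ρt)_1 − Σ(ρt)_2) / ρ_m.
Σt_1 = 22.48 km; Σt_2 = 31.29 km; Σ(ρt)_1 = 64.8914; Σ(ρt)_2 = 89.2635 (in km·g/cm³).
e = (22.48 − 31.29) − (64.8914 − 89.2635) / 3.31 = −1.45 km.

−1.45 km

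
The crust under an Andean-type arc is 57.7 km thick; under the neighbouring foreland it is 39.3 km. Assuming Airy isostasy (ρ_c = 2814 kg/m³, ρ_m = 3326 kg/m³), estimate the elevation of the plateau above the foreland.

Excess crust Δ = 57.7 km − 39.3 km = 18.4 km, split between elevation h and root r with h + r = Δ.
Airy balance ρ_c h = (ρ_m − ρ_c) r gives r = h ρ_c/(ρ_m − ρ_c), so h (1 + ρ_c/(ρ_m − ρ_c)) = Δ, i.e. h = Δ (ρ_m − ρ_c)/ρ_m.
h = 18.4 km × 512/3326 = 2.83 km.

2.83 km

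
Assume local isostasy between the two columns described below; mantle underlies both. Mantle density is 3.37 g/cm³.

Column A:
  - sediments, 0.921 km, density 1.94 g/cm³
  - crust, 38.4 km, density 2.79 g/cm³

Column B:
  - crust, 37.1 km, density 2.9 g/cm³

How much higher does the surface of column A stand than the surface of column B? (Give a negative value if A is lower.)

1.83 km

For any compensation level in the mantle, the mantle terms cancel and isostasy reduces to e = (Σt_A − Σt_B) − (Σ(ρt)_A − Σ(ρt)_B) / ρ_m.
Σt_A = 39.321 km; Σt_B = 37.1 km; Σ(ρt)_A = 108.92274; Σ(ρt)_B = 107.59 (in km·g/cm³).
e = (39.321 − 37.1) − (108.92274 − 107.59) / 3.37 = 1.83 km.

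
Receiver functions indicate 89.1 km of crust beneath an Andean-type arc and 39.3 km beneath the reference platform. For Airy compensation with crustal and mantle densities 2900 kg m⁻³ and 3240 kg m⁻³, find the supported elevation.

5.23 km

Excess crust Δ = 89.1 km − 39.3 km = 49.8 km, split between elevation h and root r with h + r = Δ.
Airy balance ρ_c h = (ρ_m − ρ_c) r gives r = h ρ_c/(ρ_m − ρ_c), so h (1 + ρ_c/(ρ_m − ρ_c)) = Δ, i.e. h = Δ (ρ_m − ρ_c)/ρ_m.
h = 49.8 km × 340/3240 = 5.23 km.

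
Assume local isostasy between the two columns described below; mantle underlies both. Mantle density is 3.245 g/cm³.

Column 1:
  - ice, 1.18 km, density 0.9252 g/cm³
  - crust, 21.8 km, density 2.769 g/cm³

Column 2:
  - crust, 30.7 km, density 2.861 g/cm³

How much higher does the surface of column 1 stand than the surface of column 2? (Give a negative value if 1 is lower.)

For any compensation level in the mantle, the mantle terms cancel and isostasy reduces to e = (Σt_1 − Σt_2) − (Σ(ρt)_1 − Σ(ρt)_2) / ρ_m.
Σt_1 = 22.98 km; Σt_2 = 30.7 km; Σ(ρt)_1 = 61.455936; Σ(ρt)_2 = 87.8327 (in km·g/cm³).
e = (22.98 − 30.7) − (61.455936 − 87.8327) / 3.245 = 0.408 km.

0.408 km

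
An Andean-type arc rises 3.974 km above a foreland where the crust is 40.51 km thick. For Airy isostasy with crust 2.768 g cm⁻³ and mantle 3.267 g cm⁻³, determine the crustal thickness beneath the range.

66.5 km

Root depth r = h ρ_c / (ρ_m − ρ_c) = 3.974 km × 2.768 / 0.499 = 22.04 km.
Total thickness = T + h + r = 40.51 km + 3.974 km + 22.04 km = 66.5 km.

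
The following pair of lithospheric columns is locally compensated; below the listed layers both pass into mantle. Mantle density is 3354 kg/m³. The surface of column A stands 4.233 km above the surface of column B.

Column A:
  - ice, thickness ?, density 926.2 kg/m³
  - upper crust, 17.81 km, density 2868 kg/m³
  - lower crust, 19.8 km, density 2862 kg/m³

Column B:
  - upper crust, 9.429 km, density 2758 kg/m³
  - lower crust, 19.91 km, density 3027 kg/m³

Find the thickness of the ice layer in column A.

3.27 km

Take the compensation level at the base of the deeper column (depth z_c below the surface of column A) and equate Σ ρ_i t_i down to z_c; mantle fills any gap and the z_c terms cancel.
Column A: x×926.2 + 17.81×2868 + 19.8×2862 + (z_c − 37.61 − x)×3354
Column B: 4.233×0 + 9.429×2758 + 19.91×3027 + (z_c − 4.233 − 29.339)×3354
The z_c×3354 term appears on both sides and cancels. Collect the known terms of each column as K = Σ(ρt)_known − 3354 × (depth of known layers): K_A = 107746.68 − 3354×37.61 = −18397.26; K_B = 86272.752 − 3354×(4.233 + 29.339) = −26327.736.
Balance: K_A − x×(3354 − 926.2) = K_B, so x = (K_A − K_B)/(3354 − 926.2) = 7930.48/2427.8 = 3.27 km.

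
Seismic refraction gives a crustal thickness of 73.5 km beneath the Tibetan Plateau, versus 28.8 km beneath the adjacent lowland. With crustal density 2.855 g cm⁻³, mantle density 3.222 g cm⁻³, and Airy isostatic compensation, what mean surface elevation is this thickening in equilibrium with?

5.09 km

Excess crust Δ = 73.5 km − 28.8 km = 44.7 km, split between elevation h and root r with h + r = Δ.
Airy balance ρ_c h = (ρ_m − ρ_c) r gives r = h ρ_c/(ρ_m − ρ_c), so h (1 + ρ_c/(ρ_m − ρ_c)) = Δ, i.e. h = Δ (ρ_m − ρ_c)/ρ_m.
h = 44.7 km × 0.367/3.222 = 5.09 km.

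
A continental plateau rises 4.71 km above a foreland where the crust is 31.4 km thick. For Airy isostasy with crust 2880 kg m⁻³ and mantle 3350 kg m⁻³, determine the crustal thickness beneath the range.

Root depth r = h ρ_c / (ρ_m − ρ_c) = 4.71 km × 2880 / 470 = 28.86 km.
Total thickness = T + h + r = 31.4 km + 4.71 km + 28.86 km = 65 km.

65 km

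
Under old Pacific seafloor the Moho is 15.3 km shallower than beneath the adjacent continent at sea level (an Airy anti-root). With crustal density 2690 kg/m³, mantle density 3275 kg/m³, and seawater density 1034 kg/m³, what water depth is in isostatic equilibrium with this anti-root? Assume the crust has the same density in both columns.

5.4 km

Replacing a thickness d of crust by seawater at the top must be balanced by replacing crust with mantle at the base: d (ρ_c − ρ_w) = a (ρ_m − ρ_c).
d = a (ρ_m − ρ_c)/(ρ_c − ρ_w) = 15.3 km × 585/1656 = 5.4 km.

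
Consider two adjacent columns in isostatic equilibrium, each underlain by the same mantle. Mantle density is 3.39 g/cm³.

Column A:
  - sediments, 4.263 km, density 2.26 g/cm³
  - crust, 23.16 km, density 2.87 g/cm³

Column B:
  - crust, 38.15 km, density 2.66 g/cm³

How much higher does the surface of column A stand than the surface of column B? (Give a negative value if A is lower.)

−3.24 km

For any compensation level in the mantle, the mantle terms cancel and isostasy reduces to e = (Σt_A − Σt_B) − (Σ(ρt)_A − Σ(ρt)_B) / ρ_m.
Σt_A = 27.423 km; Σt_B = 38.15 km; Σ(ρt)_A = 76.10358; Σ(ρt)_B = 101.479 (in km·g/cm³).
e = (27.423 − 38.15) − (76.10358 − 101.479) / 3.39 = −3.24 km.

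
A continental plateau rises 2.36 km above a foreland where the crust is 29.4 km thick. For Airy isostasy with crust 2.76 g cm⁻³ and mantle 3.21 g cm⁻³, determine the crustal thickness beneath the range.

46.2 km

Root depth r = h ρ_c / (ρ_m − ρ_c) = 2.36 km × 2.76 / 0.45 = 14.47 km.
Total thickness = T + h + r = 29.4 km + 2.36 km + 14.47 km = 46.2 km.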